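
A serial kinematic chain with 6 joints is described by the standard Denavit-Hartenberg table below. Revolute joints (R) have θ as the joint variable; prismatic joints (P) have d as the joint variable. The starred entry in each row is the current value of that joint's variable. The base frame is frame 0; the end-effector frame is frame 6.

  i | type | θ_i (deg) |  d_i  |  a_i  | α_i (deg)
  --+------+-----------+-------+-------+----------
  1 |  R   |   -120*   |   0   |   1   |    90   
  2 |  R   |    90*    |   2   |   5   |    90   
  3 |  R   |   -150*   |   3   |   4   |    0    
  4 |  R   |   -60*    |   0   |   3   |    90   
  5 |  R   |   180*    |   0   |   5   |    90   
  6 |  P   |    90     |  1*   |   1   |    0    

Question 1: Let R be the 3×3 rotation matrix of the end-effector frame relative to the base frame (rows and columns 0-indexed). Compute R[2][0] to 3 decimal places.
0.500

End-effector x-axis (col 0 of R) = (-0.7500,0.4330,0.5000)
R[2][0] = 0.5000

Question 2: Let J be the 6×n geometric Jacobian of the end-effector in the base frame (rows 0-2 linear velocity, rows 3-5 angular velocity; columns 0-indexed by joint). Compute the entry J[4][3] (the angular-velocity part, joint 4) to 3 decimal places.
-0.866

axis z_3 = (-0.5000,-0.8660,-0.0000); lever o_n−o_3 = (-0.3840,-0.9330,2.2321)
cross product → J_v[:, 3] = (-1.9330,1.1160,0.1340)
J_ω[:, 3] = z_3
entry J[4][3] = -0.8660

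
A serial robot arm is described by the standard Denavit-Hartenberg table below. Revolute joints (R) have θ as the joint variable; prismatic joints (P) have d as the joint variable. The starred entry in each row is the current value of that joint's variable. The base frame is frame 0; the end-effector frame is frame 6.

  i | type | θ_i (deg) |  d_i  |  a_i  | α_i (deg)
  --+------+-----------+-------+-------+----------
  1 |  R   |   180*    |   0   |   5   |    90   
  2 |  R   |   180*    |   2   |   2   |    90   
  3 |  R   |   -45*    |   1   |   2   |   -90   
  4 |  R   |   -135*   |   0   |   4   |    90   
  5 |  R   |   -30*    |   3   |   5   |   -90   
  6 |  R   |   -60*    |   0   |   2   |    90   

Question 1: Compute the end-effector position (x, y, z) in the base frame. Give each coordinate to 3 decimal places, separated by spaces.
-10.671 5.429 4.157

after link 1: o_1 = (-5.0000, 0.0000, 0.0000)
after link 2: o_2 = (-3.0000, 2.0000, 0.0000)
after link 3: o_3 = (-1.5858, 0.5858, 1.0000)
after link 4: o_4 = (-3.5858, 2.5858, 3.8284)
after link 5: o_5 = (-9.0186, 4.4831, 4.7690)
after link 6: o_6 = (-10.6712, 5.4286, 4.1566)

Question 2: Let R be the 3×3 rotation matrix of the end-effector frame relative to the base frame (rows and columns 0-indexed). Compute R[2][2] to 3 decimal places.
-0.884

End-effector z-axis (col 2 of R) = (0.4312,0.1812,-0.8839)
R[2][2] = -0.8839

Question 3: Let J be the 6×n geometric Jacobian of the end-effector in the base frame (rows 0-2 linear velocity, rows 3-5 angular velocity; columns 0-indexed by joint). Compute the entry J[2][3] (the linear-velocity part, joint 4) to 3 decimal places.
axis z_3 = (0.7071,0.7071,0.0000); lever o_n−o_3 = (-9.0854,4.8428,3.1566)
cross product → J_v[:, 3] = (2.2321,-2.2321,9.8487)
J_ω[:, 3] = z_3
entry J[2][3] = 9.8487

9.849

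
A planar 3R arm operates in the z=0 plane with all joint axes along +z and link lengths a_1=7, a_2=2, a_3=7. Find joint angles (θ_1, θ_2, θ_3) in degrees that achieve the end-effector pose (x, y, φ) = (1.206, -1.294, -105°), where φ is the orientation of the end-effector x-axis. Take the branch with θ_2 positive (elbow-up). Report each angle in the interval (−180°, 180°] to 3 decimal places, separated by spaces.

45.002 120.000 89.998

wrist centre = target − a_3·(cos φ, sin φ) = (3.0177, 5.4675)
cos θ_2 = (39.0001−7²−2²)/(2·7·2) = -0.5000; θ_2 = 119.9999° (elbow-up)
β = atan2(5.4675,3.0177) = 61.1038°; ψ = atan2(1.7321,6.0000) = 16.1021°
θ_1 = β − ψ = 45.0017°
θ_3 = φ − θ_1 − θ_2 = 89.9984° (wrapped to (-180°,180°])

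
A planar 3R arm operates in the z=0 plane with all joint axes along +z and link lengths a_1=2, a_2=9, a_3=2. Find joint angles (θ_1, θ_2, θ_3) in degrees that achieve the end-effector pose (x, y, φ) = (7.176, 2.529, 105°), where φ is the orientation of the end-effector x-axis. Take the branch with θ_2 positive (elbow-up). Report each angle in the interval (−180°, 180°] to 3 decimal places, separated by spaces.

-119.990 134.990 90.000

wrist centre = target − a_3·(cos φ, sin φ) = (7.6936, 0.5971)
cos θ_2 = (59.5487−2²−9²)/(2·2·9) = -0.7070; θ_2 = 134.9899° (elbow-up)
β = atan2(0.5971,7.6936) = 4.4382°; ψ = atan2(6.3651,-4.3628) = 124.4280°
θ_1 = β − ψ = -119.9898°
θ_3 = φ − θ_1 − θ_2 = 90.0000° (wrapped to (-180°,180°])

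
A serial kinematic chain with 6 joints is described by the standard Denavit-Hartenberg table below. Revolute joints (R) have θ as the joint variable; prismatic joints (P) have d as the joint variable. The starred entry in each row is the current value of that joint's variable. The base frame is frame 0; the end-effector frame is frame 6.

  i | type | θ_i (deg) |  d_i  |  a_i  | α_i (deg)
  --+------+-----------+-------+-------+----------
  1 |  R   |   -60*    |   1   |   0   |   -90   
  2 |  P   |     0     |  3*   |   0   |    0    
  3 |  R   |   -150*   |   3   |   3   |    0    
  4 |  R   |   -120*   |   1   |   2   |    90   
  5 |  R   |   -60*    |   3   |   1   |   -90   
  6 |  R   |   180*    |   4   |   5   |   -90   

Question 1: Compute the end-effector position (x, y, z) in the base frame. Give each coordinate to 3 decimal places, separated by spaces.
10.995 5.884 -0.964

after link 1: o_1 = (0.0000, 0.0000, 1.0000)
after link 2: o_2 = (2.5981, 1.5000, 1.0000)
after link 3: o_3 = (3.8971, 5.2500, 2.5000)
after link 4: o_4 = (4.7631, 5.7500, 0.5000)
after link 5: o_5 = (5.5131, 2.7189, -0.0000)
after link 6: o_6 = (10.9952, 5.8840, -0.9641)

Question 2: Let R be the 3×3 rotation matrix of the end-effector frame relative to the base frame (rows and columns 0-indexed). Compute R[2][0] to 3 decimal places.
End-effector x-axis (col 0 of R) = (0.7500,0.4330,0.5000)
R[2][0] = 0.5000

0.500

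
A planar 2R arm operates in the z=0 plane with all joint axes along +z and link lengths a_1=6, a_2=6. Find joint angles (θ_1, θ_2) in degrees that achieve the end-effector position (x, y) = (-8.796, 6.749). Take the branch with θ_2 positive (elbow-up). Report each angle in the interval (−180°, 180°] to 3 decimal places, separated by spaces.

cos θ_2 = (122.9186−6²−6²)/(2·6·6) = 0.7072; θ_2 = 44.9922° (elbow-up)
β = atan2(6.7490,-8.7960) = 142.5017°; ψ = atan2(4.2421,10.2432) = 22.4961°
θ_1 = β − ψ = 120.0056°

120.006 44.992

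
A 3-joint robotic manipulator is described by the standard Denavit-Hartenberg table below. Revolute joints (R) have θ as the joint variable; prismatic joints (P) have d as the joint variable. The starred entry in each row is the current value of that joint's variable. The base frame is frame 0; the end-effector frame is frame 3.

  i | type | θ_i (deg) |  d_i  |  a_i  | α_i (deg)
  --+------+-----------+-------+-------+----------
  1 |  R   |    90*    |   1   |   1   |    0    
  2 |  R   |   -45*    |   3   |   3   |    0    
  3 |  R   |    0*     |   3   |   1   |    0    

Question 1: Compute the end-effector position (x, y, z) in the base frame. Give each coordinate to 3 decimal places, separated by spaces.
after link 1: o_1 = (0.0000, 1.0000, 1.0000)
after link 2: o_2 = (2.1213, 3.1213, 4.0000)
after link 3: o_3 = (2.8284, 3.8284, 7.0000)

2.828 3.828 7.000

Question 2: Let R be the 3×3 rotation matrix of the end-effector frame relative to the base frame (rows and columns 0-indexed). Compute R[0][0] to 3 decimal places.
0.707

End-effector x-axis (col 0 of R) = (0.7071,0.7071,0.0000)
R[0][0] = 0.7071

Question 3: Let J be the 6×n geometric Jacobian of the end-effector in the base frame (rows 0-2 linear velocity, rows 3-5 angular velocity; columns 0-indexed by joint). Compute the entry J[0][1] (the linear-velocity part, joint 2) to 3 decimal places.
-2.828

axis z_1 = (0.0000,0.0000,1.0000); lever o_n−o_1 = (2.8284,2.8284,6.0000)
cross product → J_v[:, 1] = (-2.8284,2.8284,0.0000)
J_ω[:, 1] = z_1
entry J[0][1] = -2.8284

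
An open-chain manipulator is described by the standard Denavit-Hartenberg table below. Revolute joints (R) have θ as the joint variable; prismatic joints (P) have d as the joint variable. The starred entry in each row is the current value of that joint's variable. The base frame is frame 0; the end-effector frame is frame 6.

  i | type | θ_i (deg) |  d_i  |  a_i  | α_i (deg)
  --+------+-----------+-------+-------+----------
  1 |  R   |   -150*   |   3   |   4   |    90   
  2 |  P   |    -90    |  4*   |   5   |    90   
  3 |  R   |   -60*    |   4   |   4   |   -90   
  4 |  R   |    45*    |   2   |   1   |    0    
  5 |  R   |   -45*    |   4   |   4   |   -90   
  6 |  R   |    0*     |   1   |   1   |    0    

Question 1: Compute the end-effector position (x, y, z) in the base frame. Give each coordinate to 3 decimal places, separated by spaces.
after link 1: o_1 = (-3.4641, -2.0000, 3.0000)
after link 2: o_2 = (-5.4641, 1.4641, -2.0000)
after link 3: o_3 = (-0.2679, 0.4641, -4.0000)
after link 4: o_4 = (-1.0741, 0.4462, -6.0856)
after link 5: o_5 = (-0.3421, -0.8217, -11.5497)
after link 6: o_6 = (-0.7751, -2.0717, -12.0497)

-0.775 -2.072 -12.050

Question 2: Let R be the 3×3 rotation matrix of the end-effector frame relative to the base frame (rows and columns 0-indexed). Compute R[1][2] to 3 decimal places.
End-effector z-axis (col 2 of R) = (-0.8660,-0.5000,-0.0000)
R[1][2] = -0.5000

-0.500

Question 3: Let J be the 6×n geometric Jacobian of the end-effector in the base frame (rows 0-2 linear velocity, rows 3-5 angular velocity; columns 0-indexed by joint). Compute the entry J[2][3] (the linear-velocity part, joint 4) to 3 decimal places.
axis z_3 = (-0.2500,0.4330,-0.8660); lever o_n−o_3 = (-0.5071,-2.5358,-8.0497)
cross product → J_v[:, 3] = (-5.6817,-1.5732,0.8536)
J_ω[:, 3] = z_3
entry J[2][3] = 0.8536

0.854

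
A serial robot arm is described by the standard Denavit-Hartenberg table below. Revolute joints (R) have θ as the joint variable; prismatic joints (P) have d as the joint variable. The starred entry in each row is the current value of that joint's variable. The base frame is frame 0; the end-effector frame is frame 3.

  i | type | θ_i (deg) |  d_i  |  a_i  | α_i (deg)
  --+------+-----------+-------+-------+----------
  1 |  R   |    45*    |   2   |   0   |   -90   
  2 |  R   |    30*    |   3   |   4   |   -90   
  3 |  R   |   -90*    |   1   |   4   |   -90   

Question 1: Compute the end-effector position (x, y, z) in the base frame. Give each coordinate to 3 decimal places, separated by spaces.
-2.854 7.046 -0.866

after link 1: o_1 = (0.0000, 0.0000, 2.0000)
after link 2: o_2 = (0.3282, 4.5708, 0.0000)
after link 3: o_3 = (-2.8538, 7.0457, -0.8660)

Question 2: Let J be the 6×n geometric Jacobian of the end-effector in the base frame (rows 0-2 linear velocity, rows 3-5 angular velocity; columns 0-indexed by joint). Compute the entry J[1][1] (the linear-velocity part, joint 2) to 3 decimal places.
-2.027

axis z_1 = (-0.7071,0.7071,0.0000); lever o_n−o_1 = (-2.8538,7.0457,-2.8660)
cross product → J_v[:, 1] = (-2.0266,-2.0266,-2.9641)
J_ω[:, 1] = z_1
entry J[1][1] = -2.0266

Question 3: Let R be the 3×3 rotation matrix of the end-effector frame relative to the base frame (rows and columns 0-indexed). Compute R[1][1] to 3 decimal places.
End-effector y-axis (col 1 of R) = (0.3536,0.3536,0.8660)
R[1][1] = 0.3536

0.354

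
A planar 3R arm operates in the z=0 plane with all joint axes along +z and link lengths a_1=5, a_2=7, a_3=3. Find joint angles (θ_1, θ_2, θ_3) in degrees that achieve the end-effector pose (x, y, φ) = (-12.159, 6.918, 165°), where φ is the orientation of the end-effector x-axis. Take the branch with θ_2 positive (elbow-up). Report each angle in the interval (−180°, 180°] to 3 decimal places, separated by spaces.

wrist centre = target − a_3·(cos φ, sin φ) = (-9.2612, 6.1415)
cos θ_2 = (123.4888−5²−7²)/(2·5·7) = 0.7070; θ_2 = 45.0101° (elbow-up)
β = atan2(6.1415,-9.2612) = 146.4498°; ψ = atan2(4.9506,9.9489) = 26.4552°
θ_1 = β − ψ = 119.9946°
θ_3 = φ − θ_1 − θ_2 = -0.0047° (wrapped to (-180°,180°])

119.995 45.010 -0.005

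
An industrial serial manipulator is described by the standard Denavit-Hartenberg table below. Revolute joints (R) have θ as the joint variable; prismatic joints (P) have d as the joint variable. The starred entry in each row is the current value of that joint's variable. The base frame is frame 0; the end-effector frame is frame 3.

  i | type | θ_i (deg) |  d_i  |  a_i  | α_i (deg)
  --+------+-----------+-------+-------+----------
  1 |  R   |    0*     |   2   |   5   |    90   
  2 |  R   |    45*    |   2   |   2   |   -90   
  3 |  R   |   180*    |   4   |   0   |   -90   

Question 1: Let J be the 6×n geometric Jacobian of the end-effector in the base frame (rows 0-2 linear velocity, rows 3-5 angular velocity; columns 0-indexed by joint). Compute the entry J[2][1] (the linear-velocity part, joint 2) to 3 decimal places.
axis z_1 = (0.0000,-1.0000,0.0000); lever o_n−o_1 = (-1.4142,-2.0000,4.2426)
cross product → J_v[:, 1] = (-4.2426,-0.0000,-1.4142)
J_ω[:, 1] = z_1
entry J[2][1] = -1.4142

-1.414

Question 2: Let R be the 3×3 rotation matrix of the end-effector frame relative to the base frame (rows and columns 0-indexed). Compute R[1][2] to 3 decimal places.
-1.000

End-effector z-axis (col 2 of R) = (-0.0000,-1.0000,-0.0000)
R[1][2] = -1.0000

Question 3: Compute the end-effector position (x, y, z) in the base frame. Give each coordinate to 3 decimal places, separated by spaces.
3.586 -2.000 6.243

after link 1: o_1 = (5.0000, 0.0000, 2.0000)
after link 2: o_2 = (6.4142, -2.0000, 3.4142)
after link 3: o_3 = (3.5858, -2.0000, 6.2426)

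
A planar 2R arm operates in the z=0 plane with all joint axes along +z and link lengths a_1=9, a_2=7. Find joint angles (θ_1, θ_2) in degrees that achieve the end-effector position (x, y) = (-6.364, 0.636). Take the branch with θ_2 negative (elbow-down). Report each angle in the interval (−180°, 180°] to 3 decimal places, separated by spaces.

cos θ_2 = (40.9050−9²−7²)/(2·9·7) = -0.7071; θ_2 = -134.9997° (elbow-down)
β = atan2(0.6360,-6.3640) = 174.2930°; ψ = atan2(-4.9498,4.0503) = -50.7074°
θ_1 = β − ψ = 225.0004°

-135.000 -135.000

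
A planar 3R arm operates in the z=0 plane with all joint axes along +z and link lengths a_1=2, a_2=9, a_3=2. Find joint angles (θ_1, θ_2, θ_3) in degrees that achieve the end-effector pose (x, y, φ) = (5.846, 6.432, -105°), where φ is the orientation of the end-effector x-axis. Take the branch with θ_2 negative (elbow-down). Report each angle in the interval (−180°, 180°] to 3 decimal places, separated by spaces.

90.012 -45.013 -149.999

wrist centre = target − a_3·(cos φ, sin φ) = (6.3636, 8.3639)
cos θ_2 = (110.4499−2²−9²)/(2·2·9) = 0.7069; θ_2 = -45.0134° (elbow-down)
β = atan2(8.3639,6.3636) = 52.7343°; ψ = atan2(-6.3654,8.3625) = -37.2781°
θ_1 = β − ψ = 90.0124°
θ_3 = φ − θ_1 − θ_2 = -149.9990° (wrapped to (-180°,180°])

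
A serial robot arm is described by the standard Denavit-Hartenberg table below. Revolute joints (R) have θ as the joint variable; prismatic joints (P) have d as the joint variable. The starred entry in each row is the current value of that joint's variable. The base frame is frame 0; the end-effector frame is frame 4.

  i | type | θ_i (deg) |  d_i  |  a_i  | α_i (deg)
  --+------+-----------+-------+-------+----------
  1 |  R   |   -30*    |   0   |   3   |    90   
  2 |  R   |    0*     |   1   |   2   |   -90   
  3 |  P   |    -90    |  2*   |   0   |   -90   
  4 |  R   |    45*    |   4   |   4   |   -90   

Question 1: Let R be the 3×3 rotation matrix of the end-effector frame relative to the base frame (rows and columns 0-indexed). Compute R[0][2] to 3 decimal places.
End-effector z-axis (col 2 of R) = (0.3536,0.6124,-0.7071)
R[0][2] = 0.3536

0.354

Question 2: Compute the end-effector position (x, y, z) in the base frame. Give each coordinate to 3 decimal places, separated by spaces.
5.880 -7.816 -0.828

after link 1: o_1 = (2.5981, -1.5000, 0.0000)
after link 2: o_2 = (3.8301, -3.3660, 0.0000)
after link 3: o_3 = (3.8301, -3.3660, 2.0000)
after link 4: o_4 = (5.8800, -7.8155, -0.8284)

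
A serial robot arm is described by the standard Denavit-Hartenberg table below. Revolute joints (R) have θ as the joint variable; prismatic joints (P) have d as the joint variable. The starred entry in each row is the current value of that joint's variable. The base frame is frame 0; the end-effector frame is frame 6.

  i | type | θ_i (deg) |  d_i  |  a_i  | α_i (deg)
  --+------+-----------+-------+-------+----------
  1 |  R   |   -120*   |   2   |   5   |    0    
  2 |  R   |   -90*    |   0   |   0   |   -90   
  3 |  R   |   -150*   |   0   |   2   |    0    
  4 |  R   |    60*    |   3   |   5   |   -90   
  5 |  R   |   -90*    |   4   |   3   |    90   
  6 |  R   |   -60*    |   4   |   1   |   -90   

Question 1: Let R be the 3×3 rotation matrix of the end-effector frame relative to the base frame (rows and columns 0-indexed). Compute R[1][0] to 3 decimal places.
End-effector x-axis (col 0 of R) = (0.5000,-0.8660,-0.0000)
R[1][0] = -0.8660

-0.866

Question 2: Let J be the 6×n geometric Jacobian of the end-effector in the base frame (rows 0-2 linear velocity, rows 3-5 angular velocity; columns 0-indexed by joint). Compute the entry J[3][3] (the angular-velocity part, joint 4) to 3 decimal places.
axis z_3 = (-0.5000,-0.8660,0.0000); lever o_n−o_3 = (-5.9641,-4.0622,1.0000)
cross product → J_v[:, 3] = (-0.8660,0.5000,-3.1340)
J_ω[:, 3] = z_3
entry J[3][3] = -0.5000

-0.500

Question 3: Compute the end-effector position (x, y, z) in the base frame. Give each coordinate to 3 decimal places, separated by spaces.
after link 1: o_1 = (-2.5000, -4.3301, 2.0000)
after link 2: o_2 = (-2.5000, -4.3301, 2.0000)
after link 3: o_3 = (-1.0000, -5.1962, 3.0000)
after link 4: o_4 = (-2.5000, -7.7942, 8.0000)
after link 5: o_5 = (-7.4641, -8.3923, 8.0000)
after link 6: o_6 = (-6.9641, -9.2583, 4.0000)

-6.964 -9.258 4.000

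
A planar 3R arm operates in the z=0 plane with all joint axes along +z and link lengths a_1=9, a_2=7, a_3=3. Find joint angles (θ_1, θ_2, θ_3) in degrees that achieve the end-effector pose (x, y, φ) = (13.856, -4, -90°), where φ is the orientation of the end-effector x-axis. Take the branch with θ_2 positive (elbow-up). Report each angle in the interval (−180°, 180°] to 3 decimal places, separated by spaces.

-30.003 60.006 -120.003

wrist centre = target − a_3·(cos φ, sin φ) = (13.8560, -1.0000)
cos θ_2 = (192.9887−9²−7²)/(2·9·7) = 0.4999; θ_2 = 60.0059° (elbow-up)
β = atan2(-1.0000,13.8560) = -4.1279°; ψ = atan2(6.0625,12.4994) = 25.8747°
θ_1 = β − ψ = -30.0026°
θ_3 = φ − θ_1 − θ_2 = -120.0033° (wrapped to (-180°,180°])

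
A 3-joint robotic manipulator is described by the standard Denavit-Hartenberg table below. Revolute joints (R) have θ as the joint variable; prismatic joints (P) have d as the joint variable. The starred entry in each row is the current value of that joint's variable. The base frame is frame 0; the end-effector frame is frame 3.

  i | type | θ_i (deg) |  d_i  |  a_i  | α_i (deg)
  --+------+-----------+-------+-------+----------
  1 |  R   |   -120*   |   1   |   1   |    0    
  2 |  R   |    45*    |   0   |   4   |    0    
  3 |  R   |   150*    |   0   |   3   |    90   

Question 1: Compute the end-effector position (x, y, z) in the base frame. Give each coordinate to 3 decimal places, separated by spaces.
after link 1: o_1 = (-0.5000, -0.8660, 1.0000)
after link 2: o_2 = (0.5353, -4.7297, 1.0000)
after link 3: o_3 = (1.3117, -1.8320, 1.0000)

1.312 -1.832 1.000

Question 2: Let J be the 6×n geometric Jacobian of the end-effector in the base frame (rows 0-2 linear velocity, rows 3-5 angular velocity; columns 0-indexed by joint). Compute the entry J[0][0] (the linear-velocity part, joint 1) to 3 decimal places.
1.832

axis z_0 = ẑ; lever o_n−o_0 = (1.3117,-1.8320,1.0000)
cross product → J_v[:, 0] = (1.8320,1.3117,-0.0000)
J_ω[:, 0] = z_0
entry J[0][0] = 1.8320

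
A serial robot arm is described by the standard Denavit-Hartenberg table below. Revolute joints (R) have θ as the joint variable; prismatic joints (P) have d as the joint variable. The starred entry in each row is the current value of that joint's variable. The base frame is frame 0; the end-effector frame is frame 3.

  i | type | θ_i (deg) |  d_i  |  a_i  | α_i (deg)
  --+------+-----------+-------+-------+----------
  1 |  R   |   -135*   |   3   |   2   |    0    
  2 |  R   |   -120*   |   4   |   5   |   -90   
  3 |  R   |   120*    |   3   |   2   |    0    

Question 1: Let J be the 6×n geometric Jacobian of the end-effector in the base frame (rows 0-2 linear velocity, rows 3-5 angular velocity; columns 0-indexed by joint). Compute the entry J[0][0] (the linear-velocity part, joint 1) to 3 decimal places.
axis z_0 = ẑ; lever o_n−o_0 = (-5.3473,1.6730,5.2679)
cross product → J_v[:, 0] = (-1.6730,-5.3473,0.0000)
J_ω[:, 0] = z_0
entry J[0][0] = -1.6730

-1.673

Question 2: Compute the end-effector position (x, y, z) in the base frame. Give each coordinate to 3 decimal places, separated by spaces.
-5.347 1.673 5.268

after link 1: o_1 = (-1.4142, -1.4142, 3.0000)
after link 2: o_2 = (-2.7083, 3.4154, 7.0000)
after link 3: o_3 = (-5.3473, 1.6730, 5.2679)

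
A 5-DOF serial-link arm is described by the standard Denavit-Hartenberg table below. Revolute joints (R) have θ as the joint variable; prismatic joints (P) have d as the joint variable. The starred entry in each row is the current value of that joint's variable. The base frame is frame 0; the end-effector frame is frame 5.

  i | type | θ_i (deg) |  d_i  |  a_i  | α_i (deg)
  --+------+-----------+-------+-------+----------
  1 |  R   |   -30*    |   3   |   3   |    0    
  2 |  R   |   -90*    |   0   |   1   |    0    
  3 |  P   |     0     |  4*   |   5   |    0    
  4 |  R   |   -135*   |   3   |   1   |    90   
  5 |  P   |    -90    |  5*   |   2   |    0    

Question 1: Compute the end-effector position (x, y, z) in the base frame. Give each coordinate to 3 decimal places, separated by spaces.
4.169 -4.436 8.000

after link 1: o_1 = (2.5981, -1.5000, 3.0000)
after link 2: o_2 = (2.0981, -2.3660, 3.0000)
after link 3: o_3 = (-0.4019, -6.6962, 7.0000)
after link 4: o_4 = (-0.6607, -5.7302, 10.0000)
after link 5: o_5 = (4.1689, -4.4361, 8.0000)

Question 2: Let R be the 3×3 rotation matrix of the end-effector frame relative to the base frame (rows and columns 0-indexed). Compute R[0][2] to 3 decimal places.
0.966

End-effector z-axis (col 2 of R) = (0.9659,0.2588,0.0000)
R[0][2] = 0.9659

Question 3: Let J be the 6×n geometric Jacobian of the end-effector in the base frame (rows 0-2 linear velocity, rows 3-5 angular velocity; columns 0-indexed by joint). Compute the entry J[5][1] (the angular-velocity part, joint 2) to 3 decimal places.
axis z_1 = (0.0000,0.0000,1.0000); lever o_n−o_1 = (1.5708,-2.9361,5.0000)
cross product → J_v[:, 1] = (2.9361,1.5708,-0.0000)
J_ω[:, 1] = z_1
entry J[5][1] = 1.0000

1.000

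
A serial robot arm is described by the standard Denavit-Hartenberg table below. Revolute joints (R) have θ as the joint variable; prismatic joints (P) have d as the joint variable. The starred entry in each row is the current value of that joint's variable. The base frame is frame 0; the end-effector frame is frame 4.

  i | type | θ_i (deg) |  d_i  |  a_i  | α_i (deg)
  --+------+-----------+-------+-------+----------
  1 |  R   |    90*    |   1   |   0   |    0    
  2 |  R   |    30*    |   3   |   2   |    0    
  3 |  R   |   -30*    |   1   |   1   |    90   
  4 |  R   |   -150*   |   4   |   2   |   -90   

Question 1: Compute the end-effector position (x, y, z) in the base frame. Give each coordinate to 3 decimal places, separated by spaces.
3.000 1.000 4.000

after link 1: o_1 = (0.0000, 0.0000, 1.0000)
after link 2: o_2 = (-1.0000, 1.7321, 4.0000)
after link 3: o_3 = (-1.0000, 2.7321, 5.0000)
after link 4: o_4 = (3.0000, 1.0000, 4.0000)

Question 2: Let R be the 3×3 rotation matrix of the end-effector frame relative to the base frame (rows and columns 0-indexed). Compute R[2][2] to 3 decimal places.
-0.866

End-effector z-axis (col 2 of R) = (0.0000,0.5000,-0.8660)
R[2][2] = -0.8660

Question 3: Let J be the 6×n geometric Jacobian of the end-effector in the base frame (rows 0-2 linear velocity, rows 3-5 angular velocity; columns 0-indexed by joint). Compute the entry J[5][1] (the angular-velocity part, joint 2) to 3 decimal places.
axis z_1 = (0.0000,0.0000,1.0000); lever o_n−o_1 = (3.0000,1.0000,3.0000)
cross product → J_v[:, 1] = (-1.0000,3.0000,0.0000)
J_ω[:, 1] = z_1
entry J[5][1] = 1.0000

1.000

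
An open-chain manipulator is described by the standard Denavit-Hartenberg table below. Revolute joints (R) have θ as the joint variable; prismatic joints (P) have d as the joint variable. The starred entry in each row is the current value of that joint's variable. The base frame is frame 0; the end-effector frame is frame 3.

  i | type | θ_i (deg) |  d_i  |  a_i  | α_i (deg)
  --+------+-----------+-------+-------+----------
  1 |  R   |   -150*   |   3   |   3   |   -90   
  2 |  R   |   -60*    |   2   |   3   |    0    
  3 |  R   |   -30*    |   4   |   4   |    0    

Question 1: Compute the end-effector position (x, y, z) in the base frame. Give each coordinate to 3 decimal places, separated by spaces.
after link 1: o_1 = (-2.5981, -1.5000, 3.0000)
after link 2: o_2 = (-2.8971, -3.9821, 5.5981)
after link 3: o_3 = (-0.8971, -7.4462, 9.5981)

-0.897 -7.446 9.598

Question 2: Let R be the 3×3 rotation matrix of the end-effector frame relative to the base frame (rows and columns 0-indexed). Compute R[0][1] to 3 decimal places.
End-effector y-axis (col 1 of R) = (-0.8660,-0.5000,-0.0000)
R[0][1] = -0.8660

-0.866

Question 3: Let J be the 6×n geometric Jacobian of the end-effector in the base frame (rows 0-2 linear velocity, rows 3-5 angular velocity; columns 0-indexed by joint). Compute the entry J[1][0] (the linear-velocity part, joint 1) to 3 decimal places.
axis z_0 = ẑ; lever o_n−o_0 = (-0.8971,-7.4462,9.5981)
cross product → J_v[:, 0] = (7.4462,-0.8971,0.0000)
J_ω[:, 0] = z_0
entry J[1][0] = -0.8971

-0.897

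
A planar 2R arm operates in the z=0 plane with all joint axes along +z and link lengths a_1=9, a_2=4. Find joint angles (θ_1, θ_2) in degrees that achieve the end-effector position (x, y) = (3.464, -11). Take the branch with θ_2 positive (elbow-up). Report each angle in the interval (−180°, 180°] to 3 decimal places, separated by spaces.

-90.001 60.001

cos θ_2 = (132.9993−9²−4²)/(2·9·4) = 0.5000; θ_2 = 60.0006° (elbow-up)
β = atan2(-11.0000,3.4640) = -72.5203°; ψ = atan2(3.4641,11.0000) = 17.4803°
θ_1 = β − ψ = -90.0006°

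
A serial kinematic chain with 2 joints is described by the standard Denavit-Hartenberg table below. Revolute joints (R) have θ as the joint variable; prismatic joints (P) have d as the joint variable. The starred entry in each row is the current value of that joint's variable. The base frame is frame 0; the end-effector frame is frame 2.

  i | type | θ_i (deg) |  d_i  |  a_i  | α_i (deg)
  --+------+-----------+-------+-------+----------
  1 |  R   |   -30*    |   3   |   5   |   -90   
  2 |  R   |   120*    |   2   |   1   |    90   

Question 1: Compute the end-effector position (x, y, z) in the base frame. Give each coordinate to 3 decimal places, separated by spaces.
after link 1: o_1 = (4.3301, -2.5000, 3.0000)
after link 2: o_2 = (4.8971, -0.5179, 2.1340)

4.897 -0.518 2.134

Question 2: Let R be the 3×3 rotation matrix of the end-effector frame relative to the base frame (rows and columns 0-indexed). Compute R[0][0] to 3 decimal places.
-0.433

End-effector x-axis (col 0 of R) = (-0.4330,0.2500,-0.8660)
R[0][0] = -0.4330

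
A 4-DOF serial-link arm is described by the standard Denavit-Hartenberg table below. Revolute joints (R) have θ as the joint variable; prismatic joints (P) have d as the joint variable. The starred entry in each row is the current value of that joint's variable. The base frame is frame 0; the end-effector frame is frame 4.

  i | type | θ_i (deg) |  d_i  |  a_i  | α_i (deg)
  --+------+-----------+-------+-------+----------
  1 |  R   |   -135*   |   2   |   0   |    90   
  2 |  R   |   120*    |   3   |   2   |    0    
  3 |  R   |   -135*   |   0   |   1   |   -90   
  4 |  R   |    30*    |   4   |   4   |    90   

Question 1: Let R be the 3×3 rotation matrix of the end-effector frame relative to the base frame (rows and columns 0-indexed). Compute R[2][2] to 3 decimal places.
End-effector z-axis (col 2 of R) = (-0.9539,0.2709,-0.1294)
R[2][2] = -0.1294

-0.129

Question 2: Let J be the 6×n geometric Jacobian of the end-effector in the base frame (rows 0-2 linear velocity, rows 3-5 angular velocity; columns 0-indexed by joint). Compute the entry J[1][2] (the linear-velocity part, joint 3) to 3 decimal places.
1.915

axis z_2 = (-0.7071,0.7071,0.0000); lever o_n−o_2 = (-2.3669,-5.1953,2.7083)
cross product → J_v[:, 2] = (1.9151,1.9151,5.3473)
J_ω[:, 2] = z_2
entry J[1][2] = 1.9151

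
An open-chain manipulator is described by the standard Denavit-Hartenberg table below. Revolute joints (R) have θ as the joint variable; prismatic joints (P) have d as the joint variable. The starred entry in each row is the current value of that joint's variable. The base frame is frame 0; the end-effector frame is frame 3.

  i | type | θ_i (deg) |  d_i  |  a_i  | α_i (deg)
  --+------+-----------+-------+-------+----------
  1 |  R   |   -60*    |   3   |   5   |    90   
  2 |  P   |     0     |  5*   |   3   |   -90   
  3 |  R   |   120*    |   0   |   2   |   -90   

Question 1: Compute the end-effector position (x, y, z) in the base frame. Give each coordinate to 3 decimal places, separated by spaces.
0.670 -7.696 3.000

after link 1: o_1 = (2.5000, -4.3301, 3.0000)
after link 2: o_2 = (-0.3301, -9.4282, 3.0000)
after link 3: o_3 = (0.6699, -7.6962, 3.0000)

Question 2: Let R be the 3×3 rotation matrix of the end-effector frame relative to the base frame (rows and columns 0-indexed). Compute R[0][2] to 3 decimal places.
End-effector z-axis (col 2 of R) = (-0.8660,0.5000,0.0000)
R[0][2] = -0.8660

-0.866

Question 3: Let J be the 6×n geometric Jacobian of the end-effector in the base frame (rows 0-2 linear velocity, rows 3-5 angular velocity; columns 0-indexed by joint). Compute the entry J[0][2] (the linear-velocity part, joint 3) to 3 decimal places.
axis z_2 = (0.0000,0.0000,1.0000); lever o_n−o_2 = (1.0000,1.7321,0.0000)
cross product → J_v[:, 2] = (-1.7321,1.0000,0.0000)
J_ω[:, 2] = z_2
entry J[0][2] = -1.7321

-1.732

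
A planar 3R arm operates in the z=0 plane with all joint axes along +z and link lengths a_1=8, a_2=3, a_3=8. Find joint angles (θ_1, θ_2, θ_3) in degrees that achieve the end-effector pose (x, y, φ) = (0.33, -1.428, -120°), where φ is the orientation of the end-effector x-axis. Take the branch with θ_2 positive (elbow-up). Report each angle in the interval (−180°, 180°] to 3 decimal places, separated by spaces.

wrist centre = target − a_3·(cos φ, sin φ) = (4.3300, 5.5002)
cos θ_2 = (49.0011−8²−3²)/(2·8·3) = -0.5000; θ_2 = 119.9984° (elbow-up)
β = atan2(5.5002,4.3300) = 51.7886°; ψ = atan2(2.5981,6.5001) = 21.7869°
θ_1 = β − ψ = 30.0018°
θ_3 = φ − θ_1 − θ_2 = 89.9998° (wrapped to (-180°,180°])

30.002 119.998 90.000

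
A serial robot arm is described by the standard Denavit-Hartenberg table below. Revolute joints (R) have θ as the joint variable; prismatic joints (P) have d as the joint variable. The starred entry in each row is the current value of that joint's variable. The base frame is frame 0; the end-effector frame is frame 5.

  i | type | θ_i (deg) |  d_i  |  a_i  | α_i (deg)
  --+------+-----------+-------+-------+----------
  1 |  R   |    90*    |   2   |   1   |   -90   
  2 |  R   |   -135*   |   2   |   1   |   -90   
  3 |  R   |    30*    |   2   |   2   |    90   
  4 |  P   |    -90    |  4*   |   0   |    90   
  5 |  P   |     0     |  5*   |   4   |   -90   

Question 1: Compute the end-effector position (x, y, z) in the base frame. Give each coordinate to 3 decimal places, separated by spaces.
-6.964 -0.698 0.870

after link 1: o_1 = (0.0000, 1.0000, 2.0000)
after link 2: o_2 = (-2.0000, 0.2929, 2.7071)
after link 3: o_3 = (-1.0000, 0.4824, 5.3461)
after link 4: o_4 = (-4.4641, -0.9319, 6.7603)
after link 5: o_5 = (-6.9641, -0.6984, 0.8700)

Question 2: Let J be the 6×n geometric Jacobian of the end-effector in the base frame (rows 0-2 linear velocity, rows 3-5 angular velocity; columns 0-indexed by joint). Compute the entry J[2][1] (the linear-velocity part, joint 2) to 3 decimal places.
axis z_1 = (-1.0000,0.0000,0.0000); lever o_n−o_1 = (-6.9641,-1.6984,-1.1300)
cross product → J_v[:, 1] = (0.0000,-1.1300,1.6984)
J_ω[:, 1] = z_1
entry J[2][1] = 1.6984

1.698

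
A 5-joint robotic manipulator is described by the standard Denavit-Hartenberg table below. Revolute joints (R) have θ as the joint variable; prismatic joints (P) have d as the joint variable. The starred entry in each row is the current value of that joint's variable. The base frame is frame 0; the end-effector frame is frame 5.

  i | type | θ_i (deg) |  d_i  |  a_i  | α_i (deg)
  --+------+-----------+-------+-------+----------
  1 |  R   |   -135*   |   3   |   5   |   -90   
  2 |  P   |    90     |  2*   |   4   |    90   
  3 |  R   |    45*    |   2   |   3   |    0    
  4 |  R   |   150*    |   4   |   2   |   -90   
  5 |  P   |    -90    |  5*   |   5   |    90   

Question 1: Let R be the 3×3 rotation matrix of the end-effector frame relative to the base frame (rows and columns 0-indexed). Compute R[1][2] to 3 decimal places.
End-effector z-axis (col 2 of R) = (0.1830,-0.1830,-0.9659)
R[1][2] = -0.1830

-0.183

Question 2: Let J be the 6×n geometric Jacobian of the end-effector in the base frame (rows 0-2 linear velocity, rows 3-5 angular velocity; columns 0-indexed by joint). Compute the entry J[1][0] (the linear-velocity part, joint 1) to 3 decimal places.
-12.181

axis z_0 = ẑ; lever o_n−o_0 = (-12.1806,-10.4468,-2.4836)
cross product → J_v[:, 0] = (10.4468,-12.1806,0.0000)
J_ω[:, 0] = z_0
entry J[1][0] = -12.1806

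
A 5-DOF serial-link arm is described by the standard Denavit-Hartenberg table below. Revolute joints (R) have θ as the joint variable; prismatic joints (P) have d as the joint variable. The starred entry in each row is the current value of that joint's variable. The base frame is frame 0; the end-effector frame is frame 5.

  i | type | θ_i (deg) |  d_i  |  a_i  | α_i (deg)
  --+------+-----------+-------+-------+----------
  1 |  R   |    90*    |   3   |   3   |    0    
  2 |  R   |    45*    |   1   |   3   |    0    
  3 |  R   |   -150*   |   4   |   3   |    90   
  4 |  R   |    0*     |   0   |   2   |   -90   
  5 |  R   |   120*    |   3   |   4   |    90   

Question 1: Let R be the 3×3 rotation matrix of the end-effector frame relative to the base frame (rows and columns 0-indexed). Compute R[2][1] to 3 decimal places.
1.000

End-effector y-axis (col 1 of R) = (-0.0000,-0.0000,1.0000)
R[2][1] = 1.0000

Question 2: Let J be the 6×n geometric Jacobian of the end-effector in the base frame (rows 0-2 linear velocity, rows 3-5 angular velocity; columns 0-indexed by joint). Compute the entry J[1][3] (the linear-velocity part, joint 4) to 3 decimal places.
axis z_3 = (-0.2588,-0.9659,0.0000); lever o_n−o_3 = (0.8966,3.3461,3.0000)
cross product → J_v[:, 3] = (-2.8978,0.7765,0.0000)
J_ω[:, 3] = z_3
entry J[1][3] = 0.7765

0.776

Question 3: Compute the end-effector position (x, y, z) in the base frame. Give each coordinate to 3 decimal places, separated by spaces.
1.673 7.691 11.000

after link 1: o_1 = (0.0000, 3.0000, 3.0000)
after link 2: o_2 = (-2.1213, 5.1213, 4.0000)
after link 3: o_3 = (0.7765, 4.3449, 8.0000)
after link 4: o_4 = (2.7083, 3.8272, 8.0000)
after link 5: o_5 = (1.6730, 7.6909, 11.0000)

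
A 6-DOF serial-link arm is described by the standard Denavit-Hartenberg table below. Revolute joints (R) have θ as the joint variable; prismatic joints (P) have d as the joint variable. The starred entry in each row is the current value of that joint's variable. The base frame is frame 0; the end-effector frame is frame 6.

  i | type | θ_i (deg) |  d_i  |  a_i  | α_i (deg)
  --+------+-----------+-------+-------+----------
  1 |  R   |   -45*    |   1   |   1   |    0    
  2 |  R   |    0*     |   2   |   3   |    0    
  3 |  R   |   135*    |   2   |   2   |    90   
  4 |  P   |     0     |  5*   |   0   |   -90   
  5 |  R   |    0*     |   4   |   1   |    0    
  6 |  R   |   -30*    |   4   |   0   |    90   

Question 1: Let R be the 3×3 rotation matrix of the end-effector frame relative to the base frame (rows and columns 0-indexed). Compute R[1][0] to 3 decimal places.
0.866

End-effector x-axis (col 0 of R) = (0.5000,0.8660,0.0000)
R[1][0] = 0.8660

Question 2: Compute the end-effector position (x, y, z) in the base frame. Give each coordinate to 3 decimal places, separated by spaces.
after link 1: o_1 = (0.7071, -0.7071, 1.0000)
after link 2: o_2 = (2.8284, -2.8284, 3.0000)
after link 3: o_3 = (2.8284, -0.8284, 5.0000)
after link 4: o_4 = (7.8284, -0.8284, 5.0000)
after link 5: o_5 = (7.8284, 0.1716, 9.0000)
after link 6: o_6 = (7.8284, 0.1716, 13.0000)

7.828 0.172 13.000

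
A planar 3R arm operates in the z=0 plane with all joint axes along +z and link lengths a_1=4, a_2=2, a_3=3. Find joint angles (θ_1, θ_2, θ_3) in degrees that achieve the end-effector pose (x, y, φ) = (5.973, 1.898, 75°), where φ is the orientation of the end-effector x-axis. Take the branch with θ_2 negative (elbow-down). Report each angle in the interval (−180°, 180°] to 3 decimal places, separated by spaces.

8.212 -59.985 126.773

wrist centre = target − a_3·(cos φ, sin φ) = (5.1965, -0.9998)
cos θ_2 = (28.0036−4²−2²)/(2·4·2) = 0.5002; θ_2 = -59.9851° (elbow-down)
β = atan2(-0.9998,5.1965) = -10.8902°; ψ = atan2(-1.7318,5.0005) = -19.1023°
θ_1 = β − ψ = 8.2121°
θ_3 = φ − θ_1 − θ_2 = 126.7730° (wrapped to (-180°,180°])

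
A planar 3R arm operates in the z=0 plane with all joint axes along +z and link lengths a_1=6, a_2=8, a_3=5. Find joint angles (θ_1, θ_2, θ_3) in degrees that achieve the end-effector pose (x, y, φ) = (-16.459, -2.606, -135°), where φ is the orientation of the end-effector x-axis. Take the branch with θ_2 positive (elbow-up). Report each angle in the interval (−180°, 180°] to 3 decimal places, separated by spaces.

wrist centre = target − a_3·(cos φ, sin φ) = (-12.9235, 0.9295)
cos θ_2 = (167.8800−6²−8²)/(2·6·8) = 0.7071; θ_2 = 45.0019° (elbow-up)
β = atan2(0.9295,-12.9235) = 175.8860°; ψ = atan2(5.6570,11.6567) = 25.8875°
θ_1 = β − ψ = 149.9985°
θ_3 = φ − θ_1 − θ_2 = 29.9996° (wrapped to (-180°,180°])

149.998 45.002 30.000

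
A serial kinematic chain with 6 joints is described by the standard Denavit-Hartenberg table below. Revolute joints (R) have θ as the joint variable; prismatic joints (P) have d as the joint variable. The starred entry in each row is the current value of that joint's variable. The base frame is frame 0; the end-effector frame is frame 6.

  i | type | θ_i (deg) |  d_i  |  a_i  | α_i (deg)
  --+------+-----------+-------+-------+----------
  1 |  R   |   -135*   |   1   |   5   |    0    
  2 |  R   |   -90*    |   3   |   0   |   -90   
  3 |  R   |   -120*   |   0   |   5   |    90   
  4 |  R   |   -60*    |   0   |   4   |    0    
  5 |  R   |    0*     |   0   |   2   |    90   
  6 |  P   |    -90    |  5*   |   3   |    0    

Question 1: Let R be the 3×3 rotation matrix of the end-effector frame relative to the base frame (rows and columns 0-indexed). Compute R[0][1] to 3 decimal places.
0.789

End-effector y-axis (col 1 of R) = (0.7891,0.4356,0.4330)
R[0][1] = 0.7891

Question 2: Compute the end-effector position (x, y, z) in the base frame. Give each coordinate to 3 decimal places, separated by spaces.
1.367 2.446 8.678

after link 1: o_1 = (-3.5355, -3.5355, 1.0000)
after link 2: o_2 = (-3.5355, -3.5355, 4.0000)
after link 3: o_3 = (-1.7678, -5.3033, 8.3301)
after link 4: o_4 = (1.3888, -3.5609, 10.0622)
after link 5: o_5 = (2.9671, -2.6897, 10.9282)
after link 6: o_6 = (1.3668, 2.4461, 8.6782)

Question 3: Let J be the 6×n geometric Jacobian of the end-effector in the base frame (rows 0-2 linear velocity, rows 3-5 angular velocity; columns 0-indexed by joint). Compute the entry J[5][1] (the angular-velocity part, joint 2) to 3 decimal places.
axis z_1 = (0.0000,0.0000,1.0000); lever o_n−o_1 = (4.9024,5.9816,7.6782)
cross product → J_v[:, 1] = (-5.9816,4.9024,0.0000)
J_ω[:, 1] = z_1
entry J[5][1] = 1.0000

1.000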